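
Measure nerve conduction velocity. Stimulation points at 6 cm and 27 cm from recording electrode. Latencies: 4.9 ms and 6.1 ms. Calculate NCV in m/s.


Distance = (27 - 6) / 100 = 0.21 m
dt = (6.1 - 4.9) / 1000 = 0.0012 s
NCV = dist / dt = 175 m/s


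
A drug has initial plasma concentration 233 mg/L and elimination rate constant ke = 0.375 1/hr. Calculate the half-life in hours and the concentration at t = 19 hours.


t_half = ln(2) / ke = 0.693147 / 0.375 = 1.848 hr
C(t) = C0 * exp(-ke*t) = 233 * exp(-0.375*19)
C(19) = 0.1875 mg/L


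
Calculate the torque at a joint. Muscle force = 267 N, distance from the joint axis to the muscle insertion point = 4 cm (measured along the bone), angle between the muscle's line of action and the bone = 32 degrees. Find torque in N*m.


Torque = F * d * sin(theta)   (moment arm = d*sin(theta))
d = 4 cm = 0.04 m
Torque = 267 * 0.04 * sin(32)
Torque = 5.66 N*m


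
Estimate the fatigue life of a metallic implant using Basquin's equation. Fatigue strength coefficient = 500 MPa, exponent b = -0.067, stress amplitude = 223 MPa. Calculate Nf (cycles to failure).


sigma_a = sigma_f' * (2Nf)^b
2Nf = (sigma_a/sigma_f')^(1/b)
2Nf = (223/500)^(1/-0.067)
2Nf = 171320.01
Nf = 8.566e+04


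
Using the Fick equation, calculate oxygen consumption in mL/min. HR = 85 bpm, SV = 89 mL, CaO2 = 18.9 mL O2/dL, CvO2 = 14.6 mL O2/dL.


CO = HR*SV = 85*89/1000 = 7.565 L/min
a-v O2 diff = 18.9 - 14.6 = 4.3 mL/dL
VO2 = CO * (CaO2-CvO2) * 10 dL/L
VO2 = 7.565 * 4.3 * 10
VO2 = 325.3 mL/min


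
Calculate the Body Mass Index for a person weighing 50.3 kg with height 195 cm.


BMI = weight / height^2
height = 195 cm = 1.95 m
BMI = 50.3 / 1.95^2
BMI = 13.23 kg/m^2


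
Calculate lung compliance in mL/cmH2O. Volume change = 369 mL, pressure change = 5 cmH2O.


C = dV / dP
C = 369 / 5
C = 73.8 mL/cmH2O


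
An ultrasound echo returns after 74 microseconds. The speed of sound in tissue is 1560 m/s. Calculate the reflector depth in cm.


depth = c * t / 2
t = 74 us = 7.4000e-05 s
depth = 1560 * 7.4000e-05 / 2
depth = 0.05772 m = 5.772 cm


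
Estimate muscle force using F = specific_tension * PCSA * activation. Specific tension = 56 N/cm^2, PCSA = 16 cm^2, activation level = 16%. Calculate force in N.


F = sigma * PCSA * activation
F = 56 * 16 * 0.16
F = 143.4 N


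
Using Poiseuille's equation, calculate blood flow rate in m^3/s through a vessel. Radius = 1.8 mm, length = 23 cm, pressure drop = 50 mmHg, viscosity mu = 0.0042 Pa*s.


Q = pi*r^4*dP / (8*mu*L)
r = 0.0018 m, L = 0.23 m
dP = 50 mmHg = 6666.1 Pa
Q = 2.8448e-05 m^3/s


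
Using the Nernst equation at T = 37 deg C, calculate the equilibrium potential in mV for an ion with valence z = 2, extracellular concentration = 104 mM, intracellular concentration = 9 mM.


E = (RT/(zF)) * ln(C_out/C_in)
T = 37 + 273.15 = 310.15 K
E = (8.314 * 310.15 / (2 * 96485)) * ln(104/9)
E = 32.7 mV


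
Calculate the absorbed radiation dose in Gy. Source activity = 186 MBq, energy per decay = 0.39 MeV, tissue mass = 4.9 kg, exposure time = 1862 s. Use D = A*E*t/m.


A = 186 MBq = 1.8600e+08 Bq
E = 0.39 MeV = 6.2478e-14 J
D = A*E*t/m = 1.8600e+08*6.2478e-14*1862/4.9
D = 0.004416 Gy


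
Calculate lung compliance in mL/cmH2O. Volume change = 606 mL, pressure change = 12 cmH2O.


C = dV / dP
C = 606 / 12
C = 50.5 mL/cmH2O


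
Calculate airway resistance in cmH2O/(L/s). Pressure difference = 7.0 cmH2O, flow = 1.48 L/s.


R = dP / flow
R = 7.0 / 1.48
R = 4.73 cmH2O/(L/s)


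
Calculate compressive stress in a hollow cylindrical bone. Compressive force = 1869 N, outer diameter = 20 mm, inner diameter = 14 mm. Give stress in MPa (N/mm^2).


A = pi*(r_o^2 - r_i^2)
r_o = 10 mm, r_i = 7 mm
A = 160.221 mm^2
sigma = F/A = 1869 / 160.221
sigma = 11.67 MPa


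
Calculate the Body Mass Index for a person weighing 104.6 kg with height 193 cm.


BMI = weight / height^2
height = 193 cm = 1.93 m
BMI = 104.6 / 1.93^2
BMI = 28.08 kg/m^2


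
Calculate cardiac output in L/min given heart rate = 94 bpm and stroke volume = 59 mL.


CO = HR * SV
CO = 94 * 59 / 1000
CO = 5.546 L/min


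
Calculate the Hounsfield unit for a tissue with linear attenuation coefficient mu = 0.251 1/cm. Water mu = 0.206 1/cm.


HU = ((mu_tissue - mu_water) / mu_water) * 1000
HU = ((0.251 - 0.206) / 0.206) * 1000
HU = 218.4


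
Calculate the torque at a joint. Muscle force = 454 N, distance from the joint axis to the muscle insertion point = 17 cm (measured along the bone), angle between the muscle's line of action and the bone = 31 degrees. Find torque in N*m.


Torque = F * d * sin(theta)   (moment arm = d*sin(theta))
d = 17 cm = 0.17 m
Torque = 454 * 0.17 * sin(31)
Torque = 39.75 N*m


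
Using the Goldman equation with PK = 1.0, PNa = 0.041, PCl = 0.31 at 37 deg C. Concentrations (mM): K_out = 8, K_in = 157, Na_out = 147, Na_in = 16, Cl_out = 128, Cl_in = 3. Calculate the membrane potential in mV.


Vm = (RT/F)*ln((PK*Ko + PNa*Nao + PCl*Cli)/(PK*Ki + PNa*Nai + PCl*Clo))
Numer = 14.957, Denom = 197.336
Vm = -68.94 mV


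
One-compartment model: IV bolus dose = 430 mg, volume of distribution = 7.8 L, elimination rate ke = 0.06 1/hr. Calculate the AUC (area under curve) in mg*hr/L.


C0 = Dose/Vd = 430/7.8 = 55.1282 mg/L
AUC = C0/ke = 55.1282/0.06
AUC = 918.8 mg*hr/L


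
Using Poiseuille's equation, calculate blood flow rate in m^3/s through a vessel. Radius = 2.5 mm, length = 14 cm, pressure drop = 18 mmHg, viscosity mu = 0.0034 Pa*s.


Q = pi*r^4*dP / (8*mu*L)
r = 0.0025 m, L = 0.14 m
dP = 18 mmHg = 2399.796 Pa
Q = 7.7337e-05 m^3/s


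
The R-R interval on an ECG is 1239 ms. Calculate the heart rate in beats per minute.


HR = 60 / RR_interval(s)
RR = 1239 ms = 1.239 s
HR = 60 / 1.239 = 48.43 bpm


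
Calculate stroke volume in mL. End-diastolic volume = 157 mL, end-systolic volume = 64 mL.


SV = EDV - ESV
SV = 157 - 64
SV = 93 mL


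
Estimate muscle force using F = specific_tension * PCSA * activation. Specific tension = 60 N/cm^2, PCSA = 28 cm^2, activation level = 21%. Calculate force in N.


F = sigma * PCSA * activation
F = 60 * 28 * 0.21
F = 352.8 N


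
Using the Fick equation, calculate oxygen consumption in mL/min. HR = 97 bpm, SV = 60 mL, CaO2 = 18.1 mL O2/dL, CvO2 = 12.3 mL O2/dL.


CO = HR*SV = 97*60/1000 = 5.82 L/min
a-v O2 diff = 18.1 - 12.3 = 5.8 mL/dL
VO2 = CO * (CaO2-CvO2) * 10 dL/L
VO2 = 5.82 * 5.8 * 10
VO2 = 337.6 mL/min


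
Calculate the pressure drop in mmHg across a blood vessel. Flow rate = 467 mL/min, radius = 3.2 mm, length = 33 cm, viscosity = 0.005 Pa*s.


dP = 8*mu*L*Q / (pi*r^4)
Q = 467 mL/min = 7.78333e-06 m^3/s
dP = 311.881 Pa = 311.881 / 133.322 mmHg = 2.339 mmHg


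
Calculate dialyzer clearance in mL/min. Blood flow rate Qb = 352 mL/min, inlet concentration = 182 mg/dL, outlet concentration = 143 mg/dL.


K = Qb * (Cb_in - Cb_out) / Cb_in
K = 352 * (182 - 143) / 182
K = 75.43 mL/min


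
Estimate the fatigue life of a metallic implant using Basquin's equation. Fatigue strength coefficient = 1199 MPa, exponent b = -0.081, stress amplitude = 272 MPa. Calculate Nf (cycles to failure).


sigma_a = sigma_f' * (2Nf)^b
2Nf = (sigma_a/sigma_f')^(1/b)
2Nf = (272/1199)^(1/-0.081)
2Nf = 89889124
Nf = 4.4945e+07


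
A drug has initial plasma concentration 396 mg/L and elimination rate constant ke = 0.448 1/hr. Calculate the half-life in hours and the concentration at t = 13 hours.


t_half = ln(2) / ke = 0.693147 / 0.448 = 1.547 hr
C(t) = C0 * exp(-ke*t) = 396 * exp(-0.448*13)
C(13) = 1.17 mg/L


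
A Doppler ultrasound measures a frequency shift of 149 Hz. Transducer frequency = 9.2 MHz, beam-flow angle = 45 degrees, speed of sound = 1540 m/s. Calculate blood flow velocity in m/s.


v = fd * c / (2 * f0 * cos(theta))
v = 149 * 1540 / (2 * 9.2000e+06 * cos(45))
v = 0.01764 m/s


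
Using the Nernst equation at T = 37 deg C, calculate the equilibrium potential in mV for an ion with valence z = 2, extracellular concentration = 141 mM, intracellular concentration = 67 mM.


E = (RT/(zF)) * ln(C_out/C_in)
T = 37 + 273.15 = 310.15 K
E = (8.314 * 310.15 / (2 * 96485)) * ln(141/67)
E = 9.943 mV


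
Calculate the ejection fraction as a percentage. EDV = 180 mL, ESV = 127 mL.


SV = EDV - ESV = 180 - 127 = 53 mL
EF = SV/EDV * 100 = 53/180 * 100
EF = 29.44%


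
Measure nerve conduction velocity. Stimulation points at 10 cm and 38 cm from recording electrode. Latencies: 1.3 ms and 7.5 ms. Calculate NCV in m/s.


Distance = (38 - 10) / 100 = 0.28 m
dt = (7.5 - 1.3) / 1000 = 0.0062 s
NCV = dist / dt = 45.16 m/s


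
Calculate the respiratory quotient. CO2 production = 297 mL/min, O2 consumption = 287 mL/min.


RQ = VCO2 / VO2
RQ = 297 / 287
RQ = 1.035


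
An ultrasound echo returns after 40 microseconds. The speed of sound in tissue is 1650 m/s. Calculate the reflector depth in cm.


depth = c * t / 2
t = 40 us = 4.0000e-05 s
depth = 1650 * 4.0000e-05 / 2
depth = 0.033 m = 3.3 cm


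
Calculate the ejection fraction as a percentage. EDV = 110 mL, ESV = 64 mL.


SV = EDV - ESV = 110 - 64 = 46 mL
EF = SV/EDV * 100 = 46/110 * 100
EF = 41.82%


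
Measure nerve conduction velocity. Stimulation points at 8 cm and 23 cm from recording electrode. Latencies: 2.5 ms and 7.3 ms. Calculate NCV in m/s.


Distance = (23 - 8) / 100 = 0.15 m
dt = (7.3 - 2.5) / 1000 = 0.0048 s
NCV = dist / dt = 31.25 m/s


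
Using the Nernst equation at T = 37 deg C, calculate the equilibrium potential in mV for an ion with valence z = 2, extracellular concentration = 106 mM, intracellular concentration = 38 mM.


E = (RT/(zF)) * ln(C_out/C_in)
T = 37 + 273.15 = 310.15 K
E = (8.314 * 310.15 / (2 * 96485)) * ln(106/38)
E = 13.71 mV


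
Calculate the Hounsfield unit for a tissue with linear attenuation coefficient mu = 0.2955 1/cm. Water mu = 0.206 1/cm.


HU = ((mu_tissue - mu_water) / mu_water) * 1000
HU = ((0.2955 - 0.206) / 0.206) * 1000
HU = 434.5


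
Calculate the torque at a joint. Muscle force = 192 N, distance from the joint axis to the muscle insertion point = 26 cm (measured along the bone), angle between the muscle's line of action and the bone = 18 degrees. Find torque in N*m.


Torque = F * d * sin(theta)   (moment arm = d*sin(theta))
d = 26 cm = 0.26 m
Torque = 192 * 0.26 * sin(18)
Torque = 15.43 N*m


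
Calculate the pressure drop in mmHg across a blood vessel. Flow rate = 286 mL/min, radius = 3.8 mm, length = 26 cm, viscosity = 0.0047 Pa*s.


dP = 8*mu*L*Q / (pi*r^4)
Q = 286 mL/min = 4.76667e-06 m^3/s
dP = 71.1364 Pa = 71.1364 / 133.322 mmHg = 0.5336 mmHg


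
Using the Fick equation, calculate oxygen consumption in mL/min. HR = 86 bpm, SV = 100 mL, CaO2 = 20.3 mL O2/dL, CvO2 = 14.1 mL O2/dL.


CO = HR*SV = 86*100/1000 = 8.6 L/min
a-v O2 diff = 20.3 - 14.1 = 6.2 mL/dL
VO2 = CO * (CaO2-CvO2) * 10 dL/L
VO2 = 8.6 * 6.2 * 10
VO2 = 533.2 mL/min


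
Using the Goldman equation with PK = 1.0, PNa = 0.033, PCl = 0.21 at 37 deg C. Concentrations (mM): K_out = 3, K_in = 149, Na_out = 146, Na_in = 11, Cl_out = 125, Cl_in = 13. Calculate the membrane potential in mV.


Vm = (RT/F)*ln((PK*Ko + PNa*Nao + PCl*Cli)/(PK*Ki + PNa*Nai + PCl*Clo))
Numer = 10.548, Denom = 175.613
Vm = -75.16 mV


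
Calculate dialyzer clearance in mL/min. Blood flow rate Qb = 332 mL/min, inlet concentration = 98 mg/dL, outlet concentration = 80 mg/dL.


K = Qb * (Cb_in - Cb_out) / Cb_in
K = 332 * (98 - 80) / 98
K = 60.98 mL/min


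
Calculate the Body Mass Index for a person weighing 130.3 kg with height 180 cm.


BMI = weight / height^2
height = 180 cm = 1.8 m
BMI = 130.3 / 1.8^2
BMI = 40.22 kg/m^2


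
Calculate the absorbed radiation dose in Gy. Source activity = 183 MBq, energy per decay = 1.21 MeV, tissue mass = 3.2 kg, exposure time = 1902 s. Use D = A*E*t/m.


A = 183 MBq = 1.8300e+08 Bq
E = 1.21 MeV = 1.93842e-13 J
D = A*E*t/m = 1.8300e+08*1.93842e-13*1902/3.2
D = 0.02108 Gy


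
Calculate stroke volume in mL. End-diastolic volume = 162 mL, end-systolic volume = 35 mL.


SV = EDV - ESV
SV = 162 - 35
SV = 127 mL


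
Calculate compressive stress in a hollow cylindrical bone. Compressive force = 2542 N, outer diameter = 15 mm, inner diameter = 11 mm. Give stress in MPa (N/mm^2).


A = pi*(r_o^2 - r_i^2)
r_o = 7.5 mm, r_i = 5.5 mm
A = 81.6814 mm^2
sigma = F/A = 2542 / 81.6814
sigma = 31.12 MPa


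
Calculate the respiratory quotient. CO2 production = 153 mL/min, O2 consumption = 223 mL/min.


RQ = VCO2 / VO2
RQ = 153 / 223
RQ = 0.6861


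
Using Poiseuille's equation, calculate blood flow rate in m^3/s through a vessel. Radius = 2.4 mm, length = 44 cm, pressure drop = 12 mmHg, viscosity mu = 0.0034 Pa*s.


Q = pi*r^4*dP / (8*mu*L)
r = 0.0024 m, L = 0.44 m
dP = 12 mmHg = 1599.864 Pa
Q = 1.3933e-05 m^3/s


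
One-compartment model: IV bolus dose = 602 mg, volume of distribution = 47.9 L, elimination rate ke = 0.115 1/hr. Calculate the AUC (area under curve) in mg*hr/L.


C0 = Dose/Vd = 602/47.9 = 12.5678 mg/L
AUC = C0/ke = 12.5678/0.115
AUC = 109.3 mg*hr/L


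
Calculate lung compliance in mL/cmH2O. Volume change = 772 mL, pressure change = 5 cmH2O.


C = dV / dP
C = 772 / 5
C = 154.4 mL/cmH2O


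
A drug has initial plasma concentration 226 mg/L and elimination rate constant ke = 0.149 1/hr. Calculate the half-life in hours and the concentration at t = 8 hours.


t_half = ln(2) / ke = 0.693147 / 0.149 = 4.652 hr
C(t) = C0 * exp(-ke*t) = 226 * exp(-0.149*8)
C(8) = 68.62 mg/L


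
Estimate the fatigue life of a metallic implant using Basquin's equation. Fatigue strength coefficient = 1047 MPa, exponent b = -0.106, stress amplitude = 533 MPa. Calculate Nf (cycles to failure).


sigma_a = sigma_f' * (2Nf)^b
2Nf = (sigma_a/sigma_f')^(1/b)
2Nf = (533/1047)^(1/-0.106)
2Nf = 583.74267
Nf = 291.9


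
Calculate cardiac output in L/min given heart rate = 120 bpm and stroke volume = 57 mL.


CO = HR * SV
CO = 120 * 57 / 1000
CO = 6.84 L/min


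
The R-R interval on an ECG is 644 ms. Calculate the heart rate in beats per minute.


HR = 60 / RR_interval(s)
RR = 644 ms = 0.644 s
HR = 60 / 0.644 = 93.17 bpm


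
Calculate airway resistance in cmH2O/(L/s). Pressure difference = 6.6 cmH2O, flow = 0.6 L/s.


R = dP / flow
R = 6.6 / 0.6
R = 11 cmH2O/(L/s)


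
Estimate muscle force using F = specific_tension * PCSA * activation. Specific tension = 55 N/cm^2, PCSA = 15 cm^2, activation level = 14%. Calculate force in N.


F = sigma * PCSA * activation
F = 55 * 15 * 0.14
F = 115.5 N


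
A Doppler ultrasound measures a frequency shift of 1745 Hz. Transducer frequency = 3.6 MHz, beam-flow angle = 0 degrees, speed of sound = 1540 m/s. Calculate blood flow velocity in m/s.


v = fd * c / (2 * f0 * cos(theta))
v = 1745 * 1540 / (2 * 3.6000e+06 * cos(0))
v = 0.3732 m/s


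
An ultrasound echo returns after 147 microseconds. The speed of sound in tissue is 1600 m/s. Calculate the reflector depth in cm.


depth = c * t / 2
t = 147 us = 1.4700e-04 s
depth = 1600 * 1.4700e-04 / 2
depth = 0.1176 m = 11.76 cm


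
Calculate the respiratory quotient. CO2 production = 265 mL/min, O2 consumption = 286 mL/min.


RQ = VCO2 / VO2
RQ = 265 / 286
RQ = 0.9266


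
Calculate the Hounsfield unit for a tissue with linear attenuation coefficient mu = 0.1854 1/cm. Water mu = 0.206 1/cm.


HU = ((mu_tissue - mu_water) / mu_water) * 1000
HU = ((0.1854 - 0.206) / 0.206) * 1000
HU = -100


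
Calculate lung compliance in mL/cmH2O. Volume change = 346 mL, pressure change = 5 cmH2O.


C = dV / dP
C = 346 / 5
C = 69.2 mL/cmH2O


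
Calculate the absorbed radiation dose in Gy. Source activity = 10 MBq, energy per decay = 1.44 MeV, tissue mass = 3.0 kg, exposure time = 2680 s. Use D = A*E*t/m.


A = 10 MBq = 1.0000e+07 Bq
E = 1.44 MeV = 2.30688e-13 J
D = A*E*t/m = 1.0000e+07*2.30688e-13*2680/3.0
D = 0.002061 Gy


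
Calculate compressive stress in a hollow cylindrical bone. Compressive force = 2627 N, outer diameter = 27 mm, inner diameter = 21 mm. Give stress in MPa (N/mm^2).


A = pi*(r_o^2 - r_i^2)
r_o = 13.5 mm, r_i = 10.5 mm
A = 226.195 mm^2
sigma = F/A = 2627 / 226.195
sigma = 11.61 MPa


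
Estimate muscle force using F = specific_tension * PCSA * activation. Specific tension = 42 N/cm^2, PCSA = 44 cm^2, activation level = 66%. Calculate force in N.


F = sigma * PCSA * activation
F = 42 * 44 * 0.66
F = 1220 N


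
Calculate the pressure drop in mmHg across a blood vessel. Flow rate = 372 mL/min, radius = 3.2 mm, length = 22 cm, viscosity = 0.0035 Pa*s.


dP = 8*mu*L*Q / (pi*r^4)
Q = 372 mL/min = 6.2e-06 m^3/s
dP = 115.937 Pa = 115.937 / 133.322 mmHg = 0.8696 mmHg


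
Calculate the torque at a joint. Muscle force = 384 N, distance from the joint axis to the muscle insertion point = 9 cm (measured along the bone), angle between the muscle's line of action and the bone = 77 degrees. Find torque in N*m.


Torque = F * d * sin(theta)   (moment arm = d*sin(theta))
d = 9 cm = 0.09 m
Torque = 384 * 0.09 * sin(77)
Torque = 33.67 N*m


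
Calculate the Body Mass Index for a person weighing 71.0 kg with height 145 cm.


BMI = weight / height^2
height = 145 cm = 1.45 m
BMI = 71.0 / 1.45^2
BMI = 33.77 kg/m^2


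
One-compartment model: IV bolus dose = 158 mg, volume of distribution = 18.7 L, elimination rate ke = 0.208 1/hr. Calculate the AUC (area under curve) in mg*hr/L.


C0 = Dose/Vd = 158/18.7 = 8.4492 mg/L
AUC = C0/ke = 8.4492/0.208
AUC = 40.62 mg*hr/L


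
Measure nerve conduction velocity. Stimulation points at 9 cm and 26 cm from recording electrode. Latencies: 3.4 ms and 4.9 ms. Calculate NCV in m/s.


Distance = (26 - 9) / 100 = 0.17 m
dt = (4.9 - 3.4) / 1000 = 0.0015 s
NCV = dist / dt = 113.3 m/s


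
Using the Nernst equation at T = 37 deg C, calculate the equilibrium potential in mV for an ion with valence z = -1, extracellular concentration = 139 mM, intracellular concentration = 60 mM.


E = (RT/(zF)) * ln(C_out/C_in)
T = 37 + 273.15 = 310.15 K
E = (8.314 * 310.15 / (-1 * 96485)) * ln(139/60)
E = -22.45 mV


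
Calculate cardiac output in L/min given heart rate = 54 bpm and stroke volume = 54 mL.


CO = HR * SV
CO = 54 * 54 / 1000
CO = 2.916 L/min


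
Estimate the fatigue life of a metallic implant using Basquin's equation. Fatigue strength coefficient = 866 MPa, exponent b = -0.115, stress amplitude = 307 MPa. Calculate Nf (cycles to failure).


sigma_a = sigma_f' * (2Nf)^b
2Nf = (sigma_a/sigma_f')^(1/b)
2Nf = (307/866)^(1/-0.115)
2Nf = 8247.9045
Nf = 4124


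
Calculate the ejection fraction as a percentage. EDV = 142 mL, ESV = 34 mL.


SV = EDV - ESV = 142 - 34 = 108 mL
EF = SV/EDV * 100 = 108/142 * 100
EF = 76.06%


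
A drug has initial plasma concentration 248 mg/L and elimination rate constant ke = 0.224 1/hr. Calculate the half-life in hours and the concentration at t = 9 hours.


t_half = ln(2) / ke = 0.693147 / 0.224 = 3.094 hr
C(t) = C0 * exp(-ke*t) = 248 * exp(-0.224*9)
C(9) = 33.03 mg/L


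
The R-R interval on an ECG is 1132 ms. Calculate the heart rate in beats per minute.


HR = 60 / RR_interval(s)
RR = 1132 ms = 1.132 s
HR = 60 / 1.132 = 53 bpm


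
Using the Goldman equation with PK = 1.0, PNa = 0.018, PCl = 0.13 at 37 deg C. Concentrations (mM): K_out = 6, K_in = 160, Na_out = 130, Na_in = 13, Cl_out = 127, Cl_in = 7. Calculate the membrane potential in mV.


Vm = (RT/F)*ln((PK*Ko + PNa*Nao + PCl*Cli)/(PK*Ki + PNa*Nai + PCl*Clo))
Numer = 9.25, Denom = 176.744
Vm = -78.84 mV


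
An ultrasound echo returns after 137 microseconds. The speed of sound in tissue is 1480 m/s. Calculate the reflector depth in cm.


depth = c * t / 2
t = 137 us = 1.3700e-04 s
depth = 1480 * 1.3700e-04 / 2
depth = 0.10138 m = 10.138 cm


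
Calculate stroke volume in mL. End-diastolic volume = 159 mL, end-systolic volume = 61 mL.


SV = EDV - ESV
SV = 159 - 61
SV = 98 mL


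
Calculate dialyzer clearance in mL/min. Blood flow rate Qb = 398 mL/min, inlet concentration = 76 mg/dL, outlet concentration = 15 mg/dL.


K = Qb * (Cb_in - Cb_out) / Cb_in
K = 398 * (76 - 15) / 76
K = 319.4 mL/min


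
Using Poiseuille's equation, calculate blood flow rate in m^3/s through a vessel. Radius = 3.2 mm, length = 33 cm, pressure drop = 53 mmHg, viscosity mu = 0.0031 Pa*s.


Q = pi*r^4*dP / (8*mu*L)
r = 0.0032 m, L = 0.33 m
dP = 53 mmHg = 7066.066 Pa
Q = 2.8442e-04 m^3/s


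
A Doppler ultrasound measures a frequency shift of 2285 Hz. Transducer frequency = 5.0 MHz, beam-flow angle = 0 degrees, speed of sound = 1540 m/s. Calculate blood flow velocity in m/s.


v = fd * c / (2 * f0 * cos(theta))
v = 2285 * 1540 / (2 * 5.0000e+06 * cos(0))
v = 0.3519 m/s


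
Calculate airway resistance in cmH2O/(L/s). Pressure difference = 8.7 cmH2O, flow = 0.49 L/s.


R = dP / flow
R = 8.7 / 0.49
R = 17.76 cmH2O/(L/s)


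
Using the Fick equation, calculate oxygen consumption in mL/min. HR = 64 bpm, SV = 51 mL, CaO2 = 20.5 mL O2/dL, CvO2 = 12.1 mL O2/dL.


CO = HR*SV = 64*51/1000 = 3.264 L/min
a-v O2 diff = 20.5 - 12.1 = 8.4 mL/dL
VO2 = CO * (CaO2-CvO2) * 10 dL/L
VO2 = 3.264 * 8.4 * 10
VO2 = 274.2 mL/min


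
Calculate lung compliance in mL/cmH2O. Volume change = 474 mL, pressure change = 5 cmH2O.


C = dV / dP
C = 474 / 5
C = 94.8 mL/cmH2O


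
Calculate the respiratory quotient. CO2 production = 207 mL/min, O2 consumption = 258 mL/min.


RQ = VCO2 / VO2
RQ = 207 / 258
RQ = 0.8023


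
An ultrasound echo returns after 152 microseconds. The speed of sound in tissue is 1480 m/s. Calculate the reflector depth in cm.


depth = c * t / 2
t = 152 us = 1.5200e-04 s
depth = 1480 * 1.5200e-04 / 2
depth = 0.11248 m = 11.248 cm


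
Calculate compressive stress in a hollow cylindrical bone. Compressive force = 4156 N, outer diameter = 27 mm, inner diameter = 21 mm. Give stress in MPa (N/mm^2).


A = pi*(r_o^2 - r_i^2)
r_o = 13.5 mm, r_i = 10.5 mm
A = 226.195 mm^2
sigma = F/A = 4156 / 226.195
sigma = 18.37 MPa


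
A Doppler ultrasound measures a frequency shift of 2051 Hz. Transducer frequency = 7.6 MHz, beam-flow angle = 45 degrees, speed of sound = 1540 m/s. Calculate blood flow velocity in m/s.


v = fd * c / (2 * f0 * cos(theta))
v = 2051 * 1540 / (2 * 7.6000e+06 * cos(45))
v = 0.2939 m/s


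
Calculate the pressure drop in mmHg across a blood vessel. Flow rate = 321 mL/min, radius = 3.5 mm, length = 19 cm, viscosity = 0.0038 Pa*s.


dP = 8*mu*L*Q / (pi*r^4)
Q = 321 mL/min = 5.35e-06 m^3/s
dP = 65.5479 Pa = 65.5479 / 133.322 mmHg = 0.4917 mmHg


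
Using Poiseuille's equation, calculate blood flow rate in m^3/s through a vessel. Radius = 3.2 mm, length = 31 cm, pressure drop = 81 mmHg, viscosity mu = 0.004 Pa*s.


Q = pi*r^4*dP / (8*mu*L)
r = 0.0032 m, L = 0.31 m
dP = 81 mmHg = 10799.082 Pa
Q = 3.5861e-04 m^3/s


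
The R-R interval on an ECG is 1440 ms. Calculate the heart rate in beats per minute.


HR = 60 / RR_interval(s)
RR = 1440 ms = 1.44 s
HR = 60 / 1.44 = 41.67 bpm


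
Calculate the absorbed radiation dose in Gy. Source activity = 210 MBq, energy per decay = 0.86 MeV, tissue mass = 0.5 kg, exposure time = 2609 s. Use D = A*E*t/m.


A = 210 MBq = 2.1000e+08 Bq
E = 0.86 MeV = 1.37772e-13 J
D = A*E*t/m = 2.1000e+08*1.37772e-13*2609/0.5
D = 0.151 Gy


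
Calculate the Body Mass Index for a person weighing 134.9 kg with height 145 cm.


BMI = weight / height^2
height = 145 cm = 1.45 m
BMI = 134.9 / 1.45^2
BMI = 64.16 kg/m^2


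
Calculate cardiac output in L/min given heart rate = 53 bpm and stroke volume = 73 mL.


CO = HR * SV
CO = 53 * 73 / 1000
CO = 3.869 L/min


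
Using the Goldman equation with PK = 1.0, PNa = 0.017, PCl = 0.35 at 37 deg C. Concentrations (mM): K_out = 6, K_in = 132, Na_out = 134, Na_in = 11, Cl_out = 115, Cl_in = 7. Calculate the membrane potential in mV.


Vm = (RT/F)*ln((PK*Ko + PNa*Nao + PCl*Cli)/(PK*Ki + PNa*Nai + PCl*Clo))
Numer = 10.728, Denom = 172.437
Vm = -74.22 mV


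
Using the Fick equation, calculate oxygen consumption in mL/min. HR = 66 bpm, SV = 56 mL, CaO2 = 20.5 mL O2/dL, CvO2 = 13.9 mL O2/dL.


CO = HR*SV = 66*56/1000 = 3.696 L/min
a-v O2 diff = 20.5 - 13.9 = 6.6 mL/dL
VO2 = CO * (CaO2-CvO2) * 10 dL/L
VO2 = 3.696 * 6.6 * 10
VO2 = 243.9 mL/min


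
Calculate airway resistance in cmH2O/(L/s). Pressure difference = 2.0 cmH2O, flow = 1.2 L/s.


R = dP / flow
R = 2.0 / 1.2
R = 1.667 cmH2O/(L/s)


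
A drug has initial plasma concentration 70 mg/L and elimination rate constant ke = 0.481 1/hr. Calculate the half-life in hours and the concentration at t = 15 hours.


t_half = ln(2) / ke = 0.693147 / 0.481 = 1.441 hr
C(t) = C0 * exp(-ke*t) = 70 * exp(-0.481*15)
C(15) = 0.05148 mg/L


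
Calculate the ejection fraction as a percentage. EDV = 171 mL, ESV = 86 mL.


SV = EDV - ESV = 171 - 86 = 85 mL
EF = SV/EDV * 100 = 85/171 * 100
EF = 49.71%


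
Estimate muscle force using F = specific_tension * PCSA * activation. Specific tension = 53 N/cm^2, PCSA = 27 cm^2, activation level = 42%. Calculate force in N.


F = sigma * PCSA * activation
F = 53 * 27 * 0.42
F = 601 N


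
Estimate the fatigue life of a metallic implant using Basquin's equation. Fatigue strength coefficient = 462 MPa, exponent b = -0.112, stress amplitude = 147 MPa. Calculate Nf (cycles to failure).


sigma_a = sigma_f' * (2Nf)^b
2Nf = (sigma_a/sigma_f')^(1/b)
2Nf = (147/462)^(1/-0.112)
2Nf = 27567.576
Nf = 1.378e+04


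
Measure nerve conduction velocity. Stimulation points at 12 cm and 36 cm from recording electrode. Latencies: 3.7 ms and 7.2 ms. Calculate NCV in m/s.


Distance = (36 - 12) / 100 = 0.24 m
dt = (7.2 - 3.7) / 1000 = 0.0035 s
NCV = dist / dt = 68.57 m/s


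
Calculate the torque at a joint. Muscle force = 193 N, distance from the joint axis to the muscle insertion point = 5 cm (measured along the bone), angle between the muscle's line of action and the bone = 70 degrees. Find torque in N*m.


Torque = F * d * sin(theta)   (moment arm = d*sin(theta))
d = 5 cm = 0.05 m
Torque = 193 * 0.05 * sin(70)
Torque = 9.068 N*m


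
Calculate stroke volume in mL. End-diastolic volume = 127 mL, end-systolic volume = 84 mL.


SV = EDV - ESV
SV = 127 - 84
SV = 43 mL


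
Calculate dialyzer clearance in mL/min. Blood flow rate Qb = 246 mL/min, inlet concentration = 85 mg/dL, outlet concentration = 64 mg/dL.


K = Qb * (Cb_in - Cb_out) / Cb_in
K = 246 * (85 - 64) / 85
K = 60.78 mL/min


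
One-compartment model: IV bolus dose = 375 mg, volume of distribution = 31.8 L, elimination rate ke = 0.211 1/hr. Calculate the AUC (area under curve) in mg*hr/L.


C0 = Dose/Vd = 375/31.8 = 11.7925 mg/L
AUC = C0/ke = 11.7925/0.211
AUC = 55.89 mg*hr/L


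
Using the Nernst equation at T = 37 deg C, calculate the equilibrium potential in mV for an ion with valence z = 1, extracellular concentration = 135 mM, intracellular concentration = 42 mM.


E = (RT/(zF)) * ln(C_out/C_in)
T = 37 + 273.15 = 310.15 K
E = (8.314 * 310.15 / (1 * 96485)) * ln(135/42)
E = 31.2 mV


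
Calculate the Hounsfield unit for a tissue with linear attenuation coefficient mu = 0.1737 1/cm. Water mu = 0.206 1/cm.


HU = ((mu_tissue - mu_water) / mu_water) * 1000
HU = ((0.1737 - 0.206) / 0.206) * 1000
HU = -156.8


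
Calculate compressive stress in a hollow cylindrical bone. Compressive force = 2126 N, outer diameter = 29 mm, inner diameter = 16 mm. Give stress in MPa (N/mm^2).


A = pi*(r_o^2 - r_i^2)
r_o = 14.5 mm, r_i = 8 mm
A = 459.458 mm^2
sigma = F/A = 2126 / 459.458
sigma = 4.627 MPa


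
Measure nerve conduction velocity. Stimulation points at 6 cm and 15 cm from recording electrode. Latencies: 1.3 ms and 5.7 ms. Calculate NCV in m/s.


Distance = (15 - 6) / 100 = 0.09 m
dt = (5.7 - 1.3) / 1000 = 0.0044 s
NCV = dist / dt = 20.45 m/s


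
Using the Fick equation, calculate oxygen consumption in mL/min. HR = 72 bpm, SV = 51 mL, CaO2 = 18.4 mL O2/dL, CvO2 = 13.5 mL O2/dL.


CO = HR*SV = 72*51/1000 = 3.672 L/min
a-v O2 diff = 18.4 - 13.5 = 4.9 mL/dL
VO2 = CO * (CaO2-CvO2) * 10 dL/L
VO2 = 3.672 * 4.9 * 10
VO2 = 179.9 mL/min


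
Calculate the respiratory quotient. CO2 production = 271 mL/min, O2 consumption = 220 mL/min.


RQ = VCO2 / VO2
RQ = 271 / 220
RQ = 1.232


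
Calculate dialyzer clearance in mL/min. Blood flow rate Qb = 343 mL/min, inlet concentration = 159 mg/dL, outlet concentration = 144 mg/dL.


K = Qb * (Cb_in - Cb_out) / Cb_in
K = 343 * (159 - 144) / 159
K = 32.36 mL/min


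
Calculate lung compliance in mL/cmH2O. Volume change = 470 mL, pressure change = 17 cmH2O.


C = dV / dP
C = 470 / 17
C = 27.65 mL/cmH2O


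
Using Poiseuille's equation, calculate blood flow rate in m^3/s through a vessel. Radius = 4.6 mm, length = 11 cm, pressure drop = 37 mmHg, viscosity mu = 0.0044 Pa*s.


Q = pi*r^4*dP / (8*mu*L)
r = 0.0046 m, L = 0.11 m
dP = 37 mmHg = 4932.914 Pa
Q = 0.001792 m^3/s


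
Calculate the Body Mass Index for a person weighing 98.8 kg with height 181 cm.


BMI = weight / height^2
height = 181 cm = 1.81 m
BMI = 98.8 / 1.81^2
BMI = 30.16 kg/m^2


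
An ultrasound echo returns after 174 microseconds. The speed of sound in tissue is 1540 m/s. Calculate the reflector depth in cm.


depth = c * t / 2
t = 174 us = 1.7400e-04 s
depth = 1540 * 1.7400e-04 / 2
depth = 0.13398 m = 13.398 cm


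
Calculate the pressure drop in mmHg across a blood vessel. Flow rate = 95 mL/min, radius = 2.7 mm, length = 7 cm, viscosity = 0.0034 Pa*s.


dP = 8*mu*L*Q / (pi*r^4)
Q = 95 mL/min = 1.58333e-06 m^3/s
dP = 18.0565 Pa = 18.0565 / 133.322 mmHg = 0.1354 mmHg


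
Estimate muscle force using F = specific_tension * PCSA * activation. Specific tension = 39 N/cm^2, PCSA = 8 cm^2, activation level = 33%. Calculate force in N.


F = sigma * PCSA * activation
F = 39 * 8 * 0.33
F = 103 N


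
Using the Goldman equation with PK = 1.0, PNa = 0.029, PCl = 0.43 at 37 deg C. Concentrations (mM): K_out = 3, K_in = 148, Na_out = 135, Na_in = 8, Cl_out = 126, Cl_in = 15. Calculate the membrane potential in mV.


Vm = (RT/F)*ln((PK*Ko + PNa*Nao + PCl*Cli)/(PK*Ki + PNa*Nai + PCl*Clo))
Numer = 13.365, Denom = 202.412
Vm = -72.63 mV


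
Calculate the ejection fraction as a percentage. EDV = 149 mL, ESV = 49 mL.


SV = EDV - ESV = 149 - 49 = 100 mL
EF = SV/EDV * 100 = 100/149 * 100
EF = 67.11%


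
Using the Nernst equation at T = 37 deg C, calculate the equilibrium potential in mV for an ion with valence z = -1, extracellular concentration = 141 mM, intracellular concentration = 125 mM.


E = (RT/(zF)) * ln(C_out/C_in)
T = 37 + 273.15 = 310.15 K
E = (8.314 * 310.15 / (-1 * 96485)) * ln(141/125)
E = -3.219 mV


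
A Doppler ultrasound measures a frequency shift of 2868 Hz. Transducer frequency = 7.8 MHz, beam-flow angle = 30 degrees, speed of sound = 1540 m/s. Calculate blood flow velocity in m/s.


v = fd * c / (2 * f0 * cos(theta))
v = 2868 * 1540 / (2 * 7.8000e+06 * cos(30))
v = 0.3269 m/s


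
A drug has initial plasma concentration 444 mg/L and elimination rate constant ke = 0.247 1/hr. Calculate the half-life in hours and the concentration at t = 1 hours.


t_half = ln(2) / ke = 0.693147 / 0.247 = 2.806 hr
C(t) = C0 * exp(-ke*t) = 444 * exp(-0.247*1)
C(1) = 346.8 mg/L


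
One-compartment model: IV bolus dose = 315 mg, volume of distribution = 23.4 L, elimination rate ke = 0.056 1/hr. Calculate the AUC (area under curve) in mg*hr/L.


C0 = Dose/Vd = 315/23.4 = 13.4615 mg/L
AUC = C0/ke = 13.4615/0.056
AUC = 240.4 mg*hr/L


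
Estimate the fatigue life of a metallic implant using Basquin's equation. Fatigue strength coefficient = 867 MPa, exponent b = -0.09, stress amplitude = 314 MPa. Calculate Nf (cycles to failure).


sigma_a = sigma_f' * (2Nf)^b
2Nf = (sigma_a/sigma_f')^(1/b)
2Nf = (314/867)^(1/-0.09)
2Nf = 79614.814
Nf = 3.981e+04


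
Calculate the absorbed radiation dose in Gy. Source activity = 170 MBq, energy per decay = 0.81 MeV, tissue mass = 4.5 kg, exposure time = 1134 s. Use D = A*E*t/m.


A = 170 MBq = 1.7000e+08 Bq
E = 0.81 MeV = 1.29762e-13 J
D = A*E*t/m = 1.7000e+08*1.29762e-13*1134/4.5
D = 0.005559 Gy


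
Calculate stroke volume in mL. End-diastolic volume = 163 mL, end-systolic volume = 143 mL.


SV = EDV - ESV
SV = 163 - 143
SV = 20 mL


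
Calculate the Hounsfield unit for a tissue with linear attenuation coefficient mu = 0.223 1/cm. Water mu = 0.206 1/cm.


HU = ((mu_tissue - mu_water) / mu_water) * 1000
HU = ((0.223 - 0.206) / 0.206) * 1000
HU = 82.52


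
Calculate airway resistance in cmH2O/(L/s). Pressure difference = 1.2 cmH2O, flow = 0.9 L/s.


R = dP / flow
R = 1.2 / 0.9
R = 1.333 cmH2O/(L/s)


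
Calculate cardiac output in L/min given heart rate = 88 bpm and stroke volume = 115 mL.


CO = HR * SV
CO = 88 * 115 / 1000
CO = 10.12 L/min


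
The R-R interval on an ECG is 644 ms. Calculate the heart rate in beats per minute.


HR = 60 / RR_interval(s)
RR = 644 ms = 0.644 s
HR = 60 / 0.644 = 93.17 bpm


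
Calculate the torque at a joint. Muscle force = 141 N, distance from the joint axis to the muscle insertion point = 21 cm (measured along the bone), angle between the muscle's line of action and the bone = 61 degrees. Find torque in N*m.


Torque = F * d * sin(theta)   (moment arm = d*sin(theta))
d = 21 cm = 0.21 m
Torque = 141 * 0.21 * sin(61)
Torque = 25.9 N*m


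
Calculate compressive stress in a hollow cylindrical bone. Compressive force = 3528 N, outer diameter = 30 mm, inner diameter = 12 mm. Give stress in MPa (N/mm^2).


A = pi*(r_o^2 - r_i^2)
r_o = 15 mm, r_i = 6 mm
A = 593.761 mm^2
sigma = F/A = 3528 / 593.761
sigma = 5.942 MPa


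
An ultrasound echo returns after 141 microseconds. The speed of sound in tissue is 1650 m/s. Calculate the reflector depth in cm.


depth = c * t / 2
t = 141 us = 1.4100e-04 s
depth = 1650 * 1.4100e-04 / 2
depth = 0.116325 m = 11.6325 cm


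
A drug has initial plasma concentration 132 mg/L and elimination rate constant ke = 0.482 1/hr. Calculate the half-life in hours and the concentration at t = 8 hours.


t_half = ln(2) / ke = 0.693147 / 0.482 = 1.438 hr
C(t) = C0 * exp(-ke*t) = 132 * exp(-0.482*8)
C(8) = 2.792 mg/L


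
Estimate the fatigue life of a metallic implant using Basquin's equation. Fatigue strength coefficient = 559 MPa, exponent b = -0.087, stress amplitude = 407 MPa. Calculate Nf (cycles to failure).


sigma_a = sigma_f' * (2Nf)^b
2Nf = (sigma_a/sigma_f')^(1/b)
2Nf = (407/559)^(1/-0.087)
2Nf = 38.38027
Nf = 19.19


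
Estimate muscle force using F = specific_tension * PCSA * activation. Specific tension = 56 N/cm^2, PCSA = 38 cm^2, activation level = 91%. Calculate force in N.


F = sigma * PCSA * activation
F = 56 * 38 * 0.91
F = 1936 N


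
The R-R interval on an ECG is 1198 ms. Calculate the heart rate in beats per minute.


HR = 60 / RR_interval(s)
RR = 1198 ms = 1.198 s
HR = 60 / 1.198 = 50.08 bpm


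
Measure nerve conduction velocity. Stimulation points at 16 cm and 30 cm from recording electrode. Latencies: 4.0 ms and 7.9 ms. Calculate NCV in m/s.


Distance = (30 - 16) / 100 = 0.14 m
dt = (7.9 - 4.0) / 1000 = 0.0039 s
NCV = dist / dt = 35.9 m/s


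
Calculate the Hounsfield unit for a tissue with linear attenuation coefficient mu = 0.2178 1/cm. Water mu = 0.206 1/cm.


HU = ((mu_tissue - mu_water) / mu_water) * 1000
HU = ((0.2178 - 0.206) / 0.206) * 1000
HU = 57.28


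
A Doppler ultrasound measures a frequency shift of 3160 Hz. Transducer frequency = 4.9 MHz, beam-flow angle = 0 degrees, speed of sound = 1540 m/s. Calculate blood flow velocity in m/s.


v = fd * c / (2 * f0 * cos(theta))
v = 3160 * 1540 / (2 * 4.9000e+06 * cos(0))
v = 0.4966 m/s


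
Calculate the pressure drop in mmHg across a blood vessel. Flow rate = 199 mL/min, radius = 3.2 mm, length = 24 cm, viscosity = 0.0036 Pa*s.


dP = 8*mu*L*Q / (pi*r^4)
Q = 199 mL/min = 3.31667e-06 m^3/s
dP = 69.5915 Pa = 69.5915 / 133.322 mmHg = 0.522 mmHg


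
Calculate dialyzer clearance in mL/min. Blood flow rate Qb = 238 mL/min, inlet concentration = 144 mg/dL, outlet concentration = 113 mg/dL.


K = Qb * (Cb_in - Cb_out) / Cb_in
K = 238 * (144 - 113) / 144
K = 51.24 mL/min


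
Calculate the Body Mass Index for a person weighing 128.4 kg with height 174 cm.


BMI = weight / height^2
height = 174 cm = 1.74 m
BMI = 128.4 / 1.74^2
BMI = 42.41 kg/m^2


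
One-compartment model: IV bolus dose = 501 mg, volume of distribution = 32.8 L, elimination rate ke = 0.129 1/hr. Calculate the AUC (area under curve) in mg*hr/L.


C0 = Dose/Vd = 501/32.8 = 15.2744 mg/L
AUC = C0/ke = 15.2744/0.129
AUC = 118.4 mg*hr/L


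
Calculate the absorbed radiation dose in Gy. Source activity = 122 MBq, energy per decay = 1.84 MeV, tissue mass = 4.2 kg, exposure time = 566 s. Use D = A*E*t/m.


A = 122 MBq = 1.2200e+08 Bq
E = 1.84 MeV = 2.94768e-13 J
D = A*E*t/m = 1.2200e+08*2.94768e-13*566/4.2
D = 0.004846 Gy


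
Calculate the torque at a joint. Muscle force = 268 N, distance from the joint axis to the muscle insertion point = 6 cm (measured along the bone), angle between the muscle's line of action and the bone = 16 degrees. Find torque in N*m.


Torque = F * d * sin(theta)   (moment arm = d*sin(theta))
d = 6 cm = 0.06 m
Torque = 268 * 0.06 * sin(16)
Torque = 4.432 N*m


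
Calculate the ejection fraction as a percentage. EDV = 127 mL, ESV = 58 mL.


SV = EDV - ESV = 127 - 58 = 69 mL
EF = SV/EDV * 100 = 69/127 * 100
EF = 54.33%


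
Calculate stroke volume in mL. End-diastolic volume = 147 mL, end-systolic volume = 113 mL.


SV = EDV - ESV
SV = 147 - 113
SV = 34 mL


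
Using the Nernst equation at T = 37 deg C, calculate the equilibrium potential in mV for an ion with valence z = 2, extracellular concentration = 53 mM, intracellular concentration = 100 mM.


E = (RT/(zF)) * ln(C_out/C_in)
T = 37 + 273.15 = 310.15 K
E = (8.314 * 310.15 / (2 * 96485)) * ln(53/100)
E = -8.484 mV


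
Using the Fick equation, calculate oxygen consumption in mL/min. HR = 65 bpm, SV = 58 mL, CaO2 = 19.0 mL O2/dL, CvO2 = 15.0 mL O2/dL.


CO = HR*SV = 65*58/1000 = 3.77 L/min
a-v O2 diff = 19.0 - 15.0 = 4 mL/dL
VO2 = CO * (CaO2-CvO2) * 10 dL/L
VO2 = 3.77 * 4 * 10
VO2 = 150.8 mL/min


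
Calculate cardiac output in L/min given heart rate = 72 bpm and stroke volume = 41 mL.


CO = HR * SV
CO = 72 * 41 / 1000
CO = 2.952 L/min


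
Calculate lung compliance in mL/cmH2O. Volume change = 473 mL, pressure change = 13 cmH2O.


C = dV / dP
C = 473 / 13
C = 36.38 mL/cmH2O


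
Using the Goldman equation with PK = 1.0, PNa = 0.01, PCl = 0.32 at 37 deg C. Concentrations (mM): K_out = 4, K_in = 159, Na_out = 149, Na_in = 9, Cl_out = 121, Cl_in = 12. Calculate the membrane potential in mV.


Vm = (RT/F)*ln((PK*Ko + PNa*Nao + PCl*Cli)/(PK*Ki + PNa*Nai + PCl*Clo))
Numer = 9.33, Denom = 197.81
Vm = -81.62 mV


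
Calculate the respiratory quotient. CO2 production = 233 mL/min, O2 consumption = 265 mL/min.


RQ = VCO2 / VO2
RQ = 233 / 265
RQ = 0.8792


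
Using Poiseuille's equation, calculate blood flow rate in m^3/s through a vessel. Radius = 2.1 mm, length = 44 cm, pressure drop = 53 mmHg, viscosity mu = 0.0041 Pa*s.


Q = pi*r^4*dP / (8*mu*L)
r = 0.0021 m, L = 0.44 m
dP = 53 mmHg = 7066.066 Pa
Q = 2.9914e-05 m^3/s


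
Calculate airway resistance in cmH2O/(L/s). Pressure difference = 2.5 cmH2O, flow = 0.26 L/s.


R = dP / flow
R = 2.5 / 0.26
R = 9.615 cmH2O/(L/s)


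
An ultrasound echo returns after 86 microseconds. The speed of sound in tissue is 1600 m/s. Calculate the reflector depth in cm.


depth = c * t / 2
t = 86 us = 8.6000e-05 s
depth = 1600 * 8.6000e-05 / 2
depth = 0.0688 m = 6.88 cm
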